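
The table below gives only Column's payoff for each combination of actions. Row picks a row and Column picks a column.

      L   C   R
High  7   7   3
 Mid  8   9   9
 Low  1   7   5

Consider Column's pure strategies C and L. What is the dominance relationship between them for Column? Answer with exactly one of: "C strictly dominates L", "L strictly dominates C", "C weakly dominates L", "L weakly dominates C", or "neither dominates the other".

C weakly dominates L

Compare C to L across each opponent action: High: 7=7, Mid: 9>8, Low: 7>1.
C is at least as good everywhere and strictly better somewhere (tied only at High), so C weakly but not strictly dominates L.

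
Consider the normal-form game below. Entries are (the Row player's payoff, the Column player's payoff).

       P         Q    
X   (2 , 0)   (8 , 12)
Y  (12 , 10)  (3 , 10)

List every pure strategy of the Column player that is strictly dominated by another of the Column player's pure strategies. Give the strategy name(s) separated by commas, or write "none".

none

P: no other strategy beats it everywhere (Q at Y (10=10)).
Q is not dominated — it holds its own against P at X (12>0).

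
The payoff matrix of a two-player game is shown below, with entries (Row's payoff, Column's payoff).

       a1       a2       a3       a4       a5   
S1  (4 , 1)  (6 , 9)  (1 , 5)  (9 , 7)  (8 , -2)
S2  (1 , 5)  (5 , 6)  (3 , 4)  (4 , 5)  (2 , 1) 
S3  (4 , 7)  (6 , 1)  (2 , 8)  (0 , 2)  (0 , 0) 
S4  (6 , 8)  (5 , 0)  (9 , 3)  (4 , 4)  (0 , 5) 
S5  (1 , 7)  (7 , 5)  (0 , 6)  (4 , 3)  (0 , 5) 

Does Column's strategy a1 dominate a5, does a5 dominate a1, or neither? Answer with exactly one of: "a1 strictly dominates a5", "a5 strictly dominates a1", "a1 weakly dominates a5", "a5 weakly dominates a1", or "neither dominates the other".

a1's payoffs vs a5's, by Row's action — S1: 1>-2, S2: 5>1, S3: 7>0, S4: 8>5, S5: 7>5.
a1 gives a strictly higher payoff against every action of Row, so a1 strictly dominates a5.

a1 strictly dominates a5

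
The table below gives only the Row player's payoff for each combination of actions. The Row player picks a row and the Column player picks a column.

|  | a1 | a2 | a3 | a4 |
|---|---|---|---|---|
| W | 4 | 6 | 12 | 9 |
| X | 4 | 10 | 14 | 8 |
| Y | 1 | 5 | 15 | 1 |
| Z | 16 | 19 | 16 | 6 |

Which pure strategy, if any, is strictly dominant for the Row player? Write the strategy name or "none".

none

W fails to dominate X at a1 (4=4).
X fails to dominate W at a1 (4=4).
Y fails to dominate W at a1 (1<4).
Z fails to dominate W at a4 (6<9).
No single strategy dominates all the others.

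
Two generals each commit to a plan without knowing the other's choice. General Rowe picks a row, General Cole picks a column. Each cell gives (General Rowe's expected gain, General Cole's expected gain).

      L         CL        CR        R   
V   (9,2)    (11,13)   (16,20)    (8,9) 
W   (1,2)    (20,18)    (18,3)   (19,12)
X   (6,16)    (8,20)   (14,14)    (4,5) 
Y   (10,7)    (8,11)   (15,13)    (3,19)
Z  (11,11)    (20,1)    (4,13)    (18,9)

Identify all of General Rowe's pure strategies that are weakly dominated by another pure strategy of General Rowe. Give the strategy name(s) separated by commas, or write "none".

V is not dominated — it holds its own against W at L (9>1); X at L (9>6); Y at CL (11>8); Z at CR (16>4).
W: no other strategy beats it everywhere (V at CL (20>11); X at CL (20>8); Y at CL (20>8); Z at CR (18>4)).
X: dominated, since V does at least as well everywhere (L: 9>6, CL: 11>8, CR: 16>14, R: 8>4).
Y is not dominated — it holds its own against V at L (10>9); W at L (10>1); X at L (10>6); Z at CR (15>4).
Nothing dominates Z: V at L (11>9); W at L (11>1); X at L (11>6); Y at L (11>10).

X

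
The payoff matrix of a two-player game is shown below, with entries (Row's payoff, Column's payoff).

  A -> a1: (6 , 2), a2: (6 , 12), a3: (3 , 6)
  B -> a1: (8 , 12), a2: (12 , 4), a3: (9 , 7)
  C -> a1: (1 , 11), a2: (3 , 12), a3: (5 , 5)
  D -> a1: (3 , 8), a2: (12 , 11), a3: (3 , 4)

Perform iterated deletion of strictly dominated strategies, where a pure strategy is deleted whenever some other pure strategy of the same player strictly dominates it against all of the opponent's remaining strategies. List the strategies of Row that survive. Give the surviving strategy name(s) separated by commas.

Row's strategy A is strictly dominated by B (a1: 8>6, a2: 12>6, a3: 9>3) and is removed.
Row C is eliminated: B beats it against every remaining column (a1: 8>1, a2: 12>3, a3: 9>5).
For Column, a1 strictly dominates a3 on the remaining rows (B: 12>7, D: 8>4); eliminate a3.
Among the remaining strategies, none is strictly dominated by another pure strategy of the same player, so the elimination stops.
Surviving strategies — Row: {B, D}; Column: {a1, a2}.

B, D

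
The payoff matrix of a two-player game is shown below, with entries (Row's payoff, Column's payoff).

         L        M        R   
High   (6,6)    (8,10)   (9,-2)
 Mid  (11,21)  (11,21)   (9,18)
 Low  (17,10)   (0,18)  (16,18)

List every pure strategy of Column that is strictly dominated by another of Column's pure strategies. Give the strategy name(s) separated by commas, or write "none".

none

L is not dominated — it holds its own against M at Mid (21=21); R at High (6>-2).
M: no other strategy beats it everywhere (L at High (10>6); R at High (10>-2)).
R is not dominated — it holds its own against L at Low (18>10); M at Low (18=18).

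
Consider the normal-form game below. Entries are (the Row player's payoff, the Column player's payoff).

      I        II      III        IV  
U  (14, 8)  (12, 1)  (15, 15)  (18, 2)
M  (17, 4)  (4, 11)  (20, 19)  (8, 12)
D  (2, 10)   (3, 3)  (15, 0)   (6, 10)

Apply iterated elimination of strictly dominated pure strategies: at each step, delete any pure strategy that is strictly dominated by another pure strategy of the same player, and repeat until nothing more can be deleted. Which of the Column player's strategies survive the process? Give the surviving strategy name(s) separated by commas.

Row D is eliminated: M beats it against every remaining column (I: 17>2, II: 4>3, III: 20>15, IV: 8>6).
The Column player's strategy I is strictly dominated by III (U: 15>8, M: 19>4) and is removed.
The Column player's strategy II is strictly dominated by III (U: 15>1, M: 19>11) and is removed.
The Column player's strategy IV is strictly dominated by III (U: 15>2, M: 19>12) and is removed.
For the Row player, M strictly dominates U on the remaining columns (III: 20>15); eliminate U.
Among the remaining strategies, none is strictly dominated by another pure strategy of the same player, so the elimination stops.
Surviving strategies — the Row player: {M}; the Column player: {III}.

III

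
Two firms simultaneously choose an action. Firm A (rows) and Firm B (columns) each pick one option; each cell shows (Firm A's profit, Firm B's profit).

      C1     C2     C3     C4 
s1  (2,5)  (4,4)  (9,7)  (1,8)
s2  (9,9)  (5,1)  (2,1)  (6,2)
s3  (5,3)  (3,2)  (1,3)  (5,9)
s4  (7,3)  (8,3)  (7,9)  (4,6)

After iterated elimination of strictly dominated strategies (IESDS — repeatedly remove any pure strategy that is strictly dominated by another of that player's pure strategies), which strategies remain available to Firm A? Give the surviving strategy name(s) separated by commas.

s1, s2, s4

Row s3 is eliminated: s2 beats it against every remaining column (C1: 9>5, C2: 5>3, C3: 2>1, C4: 6>5).
Firm B's strategy C2 is strictly dominated by C4 (s1: 8>4, s2: 2>1, s4: 6>3) and is removed.
Among the remaining strategies, none is strictly dominated by another pure strategy of the same player, so the elimination stops.
Surviving strategies — Firm A: {s1, s2, s4}; Firm B: {C1, C3, C4}.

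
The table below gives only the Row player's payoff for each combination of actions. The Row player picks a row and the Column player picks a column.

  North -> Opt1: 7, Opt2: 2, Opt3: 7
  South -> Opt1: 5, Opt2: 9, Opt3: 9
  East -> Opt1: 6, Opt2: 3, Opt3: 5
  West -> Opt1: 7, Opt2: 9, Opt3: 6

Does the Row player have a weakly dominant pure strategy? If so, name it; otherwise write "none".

North fails to dominate South at Opt2 (2<9).
South fails to dominate North at Opt1 (5<7).
East fails to dominate North at Opt1 (6<7).
West fails to dominate North at Opt3 (6<7).
No single strategy dominates all the others.

none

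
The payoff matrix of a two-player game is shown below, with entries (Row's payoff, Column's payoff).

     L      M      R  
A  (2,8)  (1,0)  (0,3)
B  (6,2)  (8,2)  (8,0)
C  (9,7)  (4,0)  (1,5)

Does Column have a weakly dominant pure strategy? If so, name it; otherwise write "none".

L

L vs M: A: 8>0, B: 2=2, C: 7>0.
L vs R: A: 8>3, B: 2>0, C: 7>5.
L is at least as good as every other strategy against every opponent action, so it is weakly dominant.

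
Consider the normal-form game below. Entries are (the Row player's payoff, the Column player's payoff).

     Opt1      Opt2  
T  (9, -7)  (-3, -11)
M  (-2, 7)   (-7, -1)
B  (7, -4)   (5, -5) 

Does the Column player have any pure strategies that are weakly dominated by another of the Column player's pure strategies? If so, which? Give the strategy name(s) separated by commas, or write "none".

Opt1: no other strategy beats it everywhere (Opt2 at T (-7>-11)).
Opt2: dominated, since Opt1 does at least as well everywhere (T: -7>-11, M: 7>-1, B: -4>-5).

Opt2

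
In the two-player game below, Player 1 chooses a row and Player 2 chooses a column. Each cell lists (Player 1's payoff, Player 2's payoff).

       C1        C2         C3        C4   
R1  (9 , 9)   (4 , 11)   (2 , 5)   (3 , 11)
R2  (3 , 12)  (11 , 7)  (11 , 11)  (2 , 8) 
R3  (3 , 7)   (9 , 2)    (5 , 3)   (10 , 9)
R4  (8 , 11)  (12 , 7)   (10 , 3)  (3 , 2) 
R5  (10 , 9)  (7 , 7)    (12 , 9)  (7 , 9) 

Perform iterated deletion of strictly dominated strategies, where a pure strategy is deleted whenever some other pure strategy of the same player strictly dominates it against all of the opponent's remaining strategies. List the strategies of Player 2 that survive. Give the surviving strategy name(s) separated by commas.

C1, C3, C4

Row R1 is eliminated: R5 beats it against every remaining column (C1: 10>9, C2: 7>4, C3: 12>2, C4: 7>3).
Player 2's strategy C2 is strictly dominated by C1 (R2: 12>7, R3: 7>2, R4: 11>7, R5: 9>7) and is removed.
For Player 1, R5 strictly dominates R2 on the remaining columns (C1: 10>3, C3: 12>11, C4: 7>2); eliminate R2.
Player 1's strategy R4 is strictly dominated by R5 (C1: 10>8, C3: 12>10, C4: 7>3) and is removed.
Among the remaining strategies, none is strictly dominated by another pure strategy of the same player, so the elimination stops.
Surviving strategies — Player 1: {R3, R5}; Player 2: {C1, C3, C4}.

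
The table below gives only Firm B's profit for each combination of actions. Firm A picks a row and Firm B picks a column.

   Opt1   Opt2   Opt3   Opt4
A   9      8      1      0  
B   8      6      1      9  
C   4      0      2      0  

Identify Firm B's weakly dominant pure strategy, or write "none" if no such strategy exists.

Opt1 fails to dominate Opt4 at B (8<9).
Opt2 fails to dominate Opt1 at A (8<9).
Opt3 fails to dominate Opt1 at A (1<9).
Opt4 fails to dominate Opt1 at A (0<9).
No single strategy dominates all the others.

none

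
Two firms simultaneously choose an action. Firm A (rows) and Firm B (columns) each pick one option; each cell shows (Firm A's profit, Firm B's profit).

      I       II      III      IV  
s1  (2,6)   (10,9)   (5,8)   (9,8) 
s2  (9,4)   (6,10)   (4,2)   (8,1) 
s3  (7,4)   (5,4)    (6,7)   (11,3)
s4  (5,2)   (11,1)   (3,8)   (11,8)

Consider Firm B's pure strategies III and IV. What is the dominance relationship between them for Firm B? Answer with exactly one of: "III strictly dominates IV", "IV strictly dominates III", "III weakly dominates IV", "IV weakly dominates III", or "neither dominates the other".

Compare III to IV across every action of Firm A: s1: 8=8, s2: 2>1, s3: 7>3, s4: 8=8.
III is at least as good everywhere and strictly better somewhere (tied only at s1, s4), so III weakly but not strictly dominates IV.

III weakly dominates IV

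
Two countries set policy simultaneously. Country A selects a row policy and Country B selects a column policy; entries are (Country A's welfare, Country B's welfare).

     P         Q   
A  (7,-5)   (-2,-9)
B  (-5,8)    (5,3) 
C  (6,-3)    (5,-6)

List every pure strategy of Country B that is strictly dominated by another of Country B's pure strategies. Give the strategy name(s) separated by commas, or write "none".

P: no other strategy beats it everywhere (Q at A (-5>-9)).
Q is strictly dominated by P (A: -5>-9, B: 8>3, C: -3>-6).

Q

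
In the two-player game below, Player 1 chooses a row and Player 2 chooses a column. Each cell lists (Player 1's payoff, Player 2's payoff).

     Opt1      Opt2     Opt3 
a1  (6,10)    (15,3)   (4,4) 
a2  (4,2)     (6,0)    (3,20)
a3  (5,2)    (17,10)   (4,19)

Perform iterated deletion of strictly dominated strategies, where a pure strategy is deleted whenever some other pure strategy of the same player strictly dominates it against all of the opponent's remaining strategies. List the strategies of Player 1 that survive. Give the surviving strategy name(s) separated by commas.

For Player 1, a1 strictly dominates a2 on the remaining columns (Opt1: 6>4, Opt2: 15>6, Opt3: 4>3); eliminate a2.
Column Opt2 is eliminated: Opt3 beats it against every remaining row (a1: 4>3, a3: 19>10).
Among the remaining strategies, none is strictly dominated by another pure strategy of the same player, so the elimination stops.
Surviving strategies — Player 1: {a1, a3}; Player 2: {Opt1, Opt3}.

a1, a3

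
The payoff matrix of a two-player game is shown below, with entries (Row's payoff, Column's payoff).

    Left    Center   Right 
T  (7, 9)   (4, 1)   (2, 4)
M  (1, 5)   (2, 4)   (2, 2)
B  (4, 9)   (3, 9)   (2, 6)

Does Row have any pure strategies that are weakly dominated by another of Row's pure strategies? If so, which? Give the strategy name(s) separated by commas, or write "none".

T: no other strategy beats it everywhere (M at Left (7>1); B at Left (7>4)).
M: dominated, since T does at least as well everywhere (Left: 7>1, Center: 4>2, Right: 2=2).
T weakly dominates B — Left: 7>4, Center: 4>3, Right: 2=2.

M, B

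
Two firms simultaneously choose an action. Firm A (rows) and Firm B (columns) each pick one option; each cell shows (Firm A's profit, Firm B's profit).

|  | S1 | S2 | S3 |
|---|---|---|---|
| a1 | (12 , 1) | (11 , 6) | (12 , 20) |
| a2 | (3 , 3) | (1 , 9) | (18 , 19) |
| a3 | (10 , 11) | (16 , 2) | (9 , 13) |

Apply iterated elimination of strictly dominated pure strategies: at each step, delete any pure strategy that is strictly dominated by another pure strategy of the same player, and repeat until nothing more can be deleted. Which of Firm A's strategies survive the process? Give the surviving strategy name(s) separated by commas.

a2

Firm B's strategy S1 is strictly dominated by S3 (a1: 20>1, a2: 19>3, a3: 13>11) and is removed.
Column S2 is eliminated: S3 beats it against every remaining row (a1: 20>6, a2: 19>9, a3: 13>2).
For Firm A, a2 strictly dominates a1 on the remaining columns (S3: 18>12); eliminate a1.
Row a3 is eliminated: a2 beats it against every remaining column (S3: 18>9).
Among the remaining strategies, none is strictly dominated by another pure strategy of the same player, so the elimination stops.
Surviving strategies — Firm A: {a2}; Firm B: {S3}.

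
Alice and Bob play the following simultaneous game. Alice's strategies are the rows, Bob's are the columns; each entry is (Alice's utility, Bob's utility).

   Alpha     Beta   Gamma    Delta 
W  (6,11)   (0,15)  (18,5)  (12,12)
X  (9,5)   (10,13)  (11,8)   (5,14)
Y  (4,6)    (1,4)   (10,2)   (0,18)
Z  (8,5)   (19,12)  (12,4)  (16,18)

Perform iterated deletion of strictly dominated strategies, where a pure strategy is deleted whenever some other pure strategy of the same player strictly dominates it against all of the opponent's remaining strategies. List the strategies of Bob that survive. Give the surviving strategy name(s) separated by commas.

Delta

Alice's strategy Y is strictly dominated by X (Alpha: 9>4, Beta: 10>1, Gamma: 11>10, Delta: 5>0) and is removed.
Column Alpha is eliminated: Beta beats it against every remaining row (W: 15>11, X: 13>5, Z: 12>5).
Alice's strategy X is strictly dominated by Z (Beta: 19>10, Gamma: 12>11, Delta: 16>5) and is removed.
Bob's strategy Gamma is strictly dominated by Beta (W: 15>5, Z: 12>4) and is removed.
For Alice, Z strictly dominates W on the remaining columns (Beta: 19>0, Delta: 16>12); eliminate W.
Bob's strategy Beta is strictly dominated by Delta (Z: 18>12) and is removed.
Among the remaining strategies, none is strictly dominated by another pure strategy of the same player, so the elimination stops.
Surviving strategies — Alice: {Z}; Bob: {Delta}.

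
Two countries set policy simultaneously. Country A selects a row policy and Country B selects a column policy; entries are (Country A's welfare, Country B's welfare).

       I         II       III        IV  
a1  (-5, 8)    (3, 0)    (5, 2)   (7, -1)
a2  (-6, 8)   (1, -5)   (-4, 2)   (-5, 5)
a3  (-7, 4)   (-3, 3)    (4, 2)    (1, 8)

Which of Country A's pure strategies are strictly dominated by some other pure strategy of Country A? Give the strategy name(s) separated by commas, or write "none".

a1 is not dominated — it holds its own against a2 at I (-5>-6); a3 at I (-5>-7).
a2: dominated, since a1 does at least as well everywhere (I: -5>-6, II: 3>1, III: 5>-4, IV: 7>-5).
a3: dominated, since a1 does at least as well everywhere (I: -5>-7, II: 3>-3, III: 5>4, IV: 7>1).

a2, a3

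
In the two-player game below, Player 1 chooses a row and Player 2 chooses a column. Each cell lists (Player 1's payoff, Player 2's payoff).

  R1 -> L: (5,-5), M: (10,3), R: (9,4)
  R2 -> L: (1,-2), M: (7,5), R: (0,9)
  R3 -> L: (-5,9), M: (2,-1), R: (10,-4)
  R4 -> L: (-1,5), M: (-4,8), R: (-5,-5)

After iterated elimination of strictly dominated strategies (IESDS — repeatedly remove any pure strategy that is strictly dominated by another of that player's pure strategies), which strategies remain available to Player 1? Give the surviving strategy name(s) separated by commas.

Player 1's strategy R2 is strictly dominated by R1 (L: 5>1, M: 10>7, R: 9>0) and is removed.
For Player 1, R1 strictly dominates R4 on the remaining columns (L: 5>-1, M: 10>-4, R: 9>-5); eliminate R4.
Among the remaining strategies, none is strictly dominated by another pure strategy of the same player, so the elimination stops.
Surviving strategies — Player 1: {R1, R3}; Player 2: {L, M, R}.

R1, R3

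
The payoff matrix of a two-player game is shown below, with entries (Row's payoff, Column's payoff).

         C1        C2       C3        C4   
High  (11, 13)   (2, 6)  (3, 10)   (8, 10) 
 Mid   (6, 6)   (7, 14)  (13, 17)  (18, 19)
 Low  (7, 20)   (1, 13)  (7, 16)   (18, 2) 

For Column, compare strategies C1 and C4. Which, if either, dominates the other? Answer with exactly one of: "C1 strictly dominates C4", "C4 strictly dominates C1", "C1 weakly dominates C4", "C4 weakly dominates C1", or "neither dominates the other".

neither dominates the other

Compare C1 to C4 across each opponent action: High: 13>10, Mid: 6<19, Low: 20>2.
C1 does better at High, Low but worse at Mid; neither strategy dominates the other.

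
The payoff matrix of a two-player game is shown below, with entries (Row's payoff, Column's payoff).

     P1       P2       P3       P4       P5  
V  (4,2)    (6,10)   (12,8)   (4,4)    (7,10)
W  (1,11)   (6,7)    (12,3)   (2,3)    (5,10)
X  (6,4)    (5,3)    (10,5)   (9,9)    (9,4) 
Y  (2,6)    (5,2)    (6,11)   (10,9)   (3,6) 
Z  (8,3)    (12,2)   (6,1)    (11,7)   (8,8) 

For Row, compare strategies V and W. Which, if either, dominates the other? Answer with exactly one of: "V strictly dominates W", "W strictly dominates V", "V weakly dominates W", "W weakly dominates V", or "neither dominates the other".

V weakly dominates W

V's payoffs vs W's, by Column's action — P1: 4>1, P2: 6=6, P3: 12=12, P4: 4>2, P5: 7>5.
V is at least as good everywhere and strictly better somewhere (tied only at P2, P3), so V weakly but not strictly dominates W.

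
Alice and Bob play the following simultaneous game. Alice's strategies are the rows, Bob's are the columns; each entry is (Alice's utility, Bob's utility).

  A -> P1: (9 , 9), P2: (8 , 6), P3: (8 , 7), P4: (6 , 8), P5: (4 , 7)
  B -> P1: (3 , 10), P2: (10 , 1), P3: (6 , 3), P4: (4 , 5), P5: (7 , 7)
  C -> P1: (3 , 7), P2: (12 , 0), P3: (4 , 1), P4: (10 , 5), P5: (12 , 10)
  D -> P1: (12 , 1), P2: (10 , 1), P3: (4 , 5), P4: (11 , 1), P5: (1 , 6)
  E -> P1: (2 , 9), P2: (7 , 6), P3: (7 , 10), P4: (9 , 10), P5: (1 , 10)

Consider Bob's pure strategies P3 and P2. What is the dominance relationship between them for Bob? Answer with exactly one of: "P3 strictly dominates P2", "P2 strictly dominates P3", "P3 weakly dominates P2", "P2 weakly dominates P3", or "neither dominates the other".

Compare P3 to P2 across each choice by Alice: A: 7>6, B: 3>1, C: 1>0, D: 5>1, E: 10>6.
Every comparison favours P3, so P3 strictly dominates P2.

P3 strictly dominates P2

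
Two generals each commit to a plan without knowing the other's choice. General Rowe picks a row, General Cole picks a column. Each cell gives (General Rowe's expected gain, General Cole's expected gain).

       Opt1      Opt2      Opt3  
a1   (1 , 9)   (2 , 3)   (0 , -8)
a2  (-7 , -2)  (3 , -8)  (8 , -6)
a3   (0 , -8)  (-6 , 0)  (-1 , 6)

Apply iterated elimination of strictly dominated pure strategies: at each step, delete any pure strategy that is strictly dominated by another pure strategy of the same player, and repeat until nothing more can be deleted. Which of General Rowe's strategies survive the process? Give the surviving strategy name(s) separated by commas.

a1

General Rowe's strategy a3 is strictly dominated by a1 (Opt1: 1>0, Opt2: 2>-6, Opt3: 0>-1) and is removed.
For General Cole, Opt1 strictly dominates Opt2 on the remaining rows (a1: 9>3, a2: -2>-8); eliminate Opt2.
General Cole's strategy Opt3 is strictly dominated by Opt1 (a1: 9>-8, a2: -2>-6) and is removed.
Row a2 is eliminated: a1 beats it against every remaining column (Opt1: 1>-7).
Among the remaining strategies, none is strictly dominated by another pure strategy of the same player, so the elimination stops.
Surviving strategies — General Rowe: {a1}; General Cole: {Opt1}.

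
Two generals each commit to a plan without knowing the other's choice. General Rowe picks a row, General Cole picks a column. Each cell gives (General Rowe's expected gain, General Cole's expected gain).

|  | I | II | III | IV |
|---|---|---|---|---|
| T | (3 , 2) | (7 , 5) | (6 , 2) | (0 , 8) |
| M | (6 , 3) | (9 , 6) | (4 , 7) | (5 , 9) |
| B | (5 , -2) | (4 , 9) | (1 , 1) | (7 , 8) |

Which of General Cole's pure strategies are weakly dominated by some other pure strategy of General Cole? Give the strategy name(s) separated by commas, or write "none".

I, III

I: dominated, since II does at least as well everywhere (T: 5>2, M: 6>3, B: 9>-2).
II: no other strategy beats it everywhere (I at T (5>2); III at T (5>2); IV at B (9>8)).
IV weakly dominates III — T: 8>2, M: 9>7, B: 8>1.
Nothing dominates IV: I at T (8>2); II at T (8>5); III at T (8>2).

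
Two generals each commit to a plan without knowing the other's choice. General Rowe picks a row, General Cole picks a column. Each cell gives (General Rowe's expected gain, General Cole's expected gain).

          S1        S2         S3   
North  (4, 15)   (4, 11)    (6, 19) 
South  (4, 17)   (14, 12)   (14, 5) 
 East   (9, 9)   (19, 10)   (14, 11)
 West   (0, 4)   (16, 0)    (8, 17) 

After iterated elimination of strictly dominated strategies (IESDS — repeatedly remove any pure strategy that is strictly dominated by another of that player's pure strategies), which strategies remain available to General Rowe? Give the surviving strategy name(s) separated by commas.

South, East

For General Rowe, East strictly dominates North on the remaining columns (S1: 9>4, S2: 19>4, S3: 14>6); eliminate North.
Row West is eliminated: East beats it against every remaining column (S1: 9>0, S2: 19>16, S3: 14>8).
Among the remaining strategies, none is strictly dominated by another pure strategy of the same player, so the elimination stops.
Surviving strategies — General Rowe: {South, East}; General Cole: {S1, S2, S3}.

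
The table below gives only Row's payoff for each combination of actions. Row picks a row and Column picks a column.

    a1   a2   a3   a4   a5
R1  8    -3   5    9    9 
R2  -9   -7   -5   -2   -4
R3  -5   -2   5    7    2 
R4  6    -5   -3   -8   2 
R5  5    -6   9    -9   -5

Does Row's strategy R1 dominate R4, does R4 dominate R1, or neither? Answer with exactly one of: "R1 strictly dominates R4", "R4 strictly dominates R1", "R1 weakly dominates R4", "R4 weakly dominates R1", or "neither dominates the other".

R1's payoffs vs R4's, by Column's action — a1: 8>6, a2: -3>-5, a3: 5>-3, a4: 9>-8, a5: 9>2.
Every comparison favours R1, so R1 strictly dominates R4.

R1 strictly dominates R4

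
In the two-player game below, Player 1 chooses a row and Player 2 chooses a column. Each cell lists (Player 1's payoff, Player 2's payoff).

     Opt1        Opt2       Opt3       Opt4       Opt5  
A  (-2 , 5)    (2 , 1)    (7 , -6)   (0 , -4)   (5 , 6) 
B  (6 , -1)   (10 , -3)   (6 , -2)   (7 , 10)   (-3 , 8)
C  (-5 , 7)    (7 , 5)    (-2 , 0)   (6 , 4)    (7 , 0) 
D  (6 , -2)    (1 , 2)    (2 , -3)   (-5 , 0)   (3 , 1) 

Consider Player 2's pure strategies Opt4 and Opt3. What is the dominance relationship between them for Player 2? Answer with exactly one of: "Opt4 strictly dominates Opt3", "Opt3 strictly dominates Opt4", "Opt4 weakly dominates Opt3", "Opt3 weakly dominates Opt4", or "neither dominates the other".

Compare Opt4 to Opt3 across every action of Player 1: A: -4>-6, B: 10>-2, C: 4>0, D: 0>-3.
Opt4 gives a strictly higher payoff against every action of Player 1, so Opt4 strictly dominates Opt3.

Opt4 strictly dominates Opt3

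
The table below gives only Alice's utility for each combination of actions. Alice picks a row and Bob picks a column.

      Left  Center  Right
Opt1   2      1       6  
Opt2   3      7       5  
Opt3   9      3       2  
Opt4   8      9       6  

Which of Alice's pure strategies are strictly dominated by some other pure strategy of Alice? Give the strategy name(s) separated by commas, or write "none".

Opt1: no other strategy beats it everywhere (Opt2 at Right (6>5); Opt3 at Right (6>2); Opt4 at Right (6=6)).
Opt2: dominated, since Opt4 does at least as well everywhere (Left: 8>3, Center: 9>7, Right: 6>5).
Opt3: no other strategy beats it everywhere (Opt1 at Left (9>2); Opt2 at Left (9>3); Opt4 at Left (9>8)).
Opt4 is not dominated — it holds its own against Opt1 at Left (8>2); Opt2 at Left (8>3); Opt3 at Center (9>3).

Opt2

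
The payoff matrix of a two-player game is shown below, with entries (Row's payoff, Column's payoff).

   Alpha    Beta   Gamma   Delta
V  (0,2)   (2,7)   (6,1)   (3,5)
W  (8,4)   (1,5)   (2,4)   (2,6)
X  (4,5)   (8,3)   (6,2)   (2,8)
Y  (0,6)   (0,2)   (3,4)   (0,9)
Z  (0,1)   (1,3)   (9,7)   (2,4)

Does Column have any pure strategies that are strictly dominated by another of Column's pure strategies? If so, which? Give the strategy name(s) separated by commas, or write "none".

Alpha is strictly dominated by Delta (V: 5>2, W: 6>4, X: 8>5, Y: 9>6, Z: 4>1).
Nothing dominates Beta: Alpha at V (7>2); Gamma at V (7>1); Delta at V (7>5).
Gamma is not dominated — it holds its own against Alpha at W (4=4); Beta at Y (4>2); Delta at Z (7>4).
Delta is not dominated — it holds its own against Alpha at V (5>2); Beta at W (6>5); Gamma at V (5>1).

Alpha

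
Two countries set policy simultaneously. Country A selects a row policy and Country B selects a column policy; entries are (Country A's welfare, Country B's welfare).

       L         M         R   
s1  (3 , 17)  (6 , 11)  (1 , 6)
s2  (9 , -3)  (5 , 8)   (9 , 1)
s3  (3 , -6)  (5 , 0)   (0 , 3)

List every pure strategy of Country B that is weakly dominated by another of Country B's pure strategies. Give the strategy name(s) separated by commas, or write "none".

Nothing dominates L: M at s1 (17>11); R at s1 (17>6).
M: no other strategy beats it everywhere (L at s2 (8>-3); R at s1 (11>6)).
R is not dominated — it holds its own against L at s2 (1>-3); M at s3 (3>0).

none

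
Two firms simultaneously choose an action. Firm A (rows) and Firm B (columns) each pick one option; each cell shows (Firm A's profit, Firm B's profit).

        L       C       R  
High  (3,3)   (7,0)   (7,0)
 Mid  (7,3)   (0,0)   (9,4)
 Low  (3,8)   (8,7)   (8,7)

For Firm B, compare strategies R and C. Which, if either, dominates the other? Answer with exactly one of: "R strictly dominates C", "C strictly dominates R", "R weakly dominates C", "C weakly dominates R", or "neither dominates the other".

R weakly dominates C

Compare R to C across each opponent action: High: 0=0, Mid: 4>0, Low: 7=7.
R is at least as good everywhere and strictly better somewhere (tied only at High, Low), so R weakly but not strictly dominates C.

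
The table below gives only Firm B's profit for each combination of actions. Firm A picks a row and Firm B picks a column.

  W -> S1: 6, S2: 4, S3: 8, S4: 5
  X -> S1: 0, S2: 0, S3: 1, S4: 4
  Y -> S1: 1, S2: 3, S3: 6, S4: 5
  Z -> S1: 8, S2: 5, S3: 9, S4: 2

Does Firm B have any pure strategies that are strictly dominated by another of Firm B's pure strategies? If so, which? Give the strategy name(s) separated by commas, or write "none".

S1: dominated, since S3 does at least as well everywhere (W: 8>6, X: 1>0, Y: 6>1, Z: 9>8).
S2: dominated, since S3 does at least as well everywhere (W: 8>4, X: 1>0, Y: 6>3, Z: 9>5).
S3: no other strategy beats it everywhere (S1 at W (8>6); S2 at W (8>4); S4 at W (8>5)).
S4 is not dominated — it holds its own against S1 at X (4>0); S2 at W (5>4); S3 at X (4>1).

S1, S2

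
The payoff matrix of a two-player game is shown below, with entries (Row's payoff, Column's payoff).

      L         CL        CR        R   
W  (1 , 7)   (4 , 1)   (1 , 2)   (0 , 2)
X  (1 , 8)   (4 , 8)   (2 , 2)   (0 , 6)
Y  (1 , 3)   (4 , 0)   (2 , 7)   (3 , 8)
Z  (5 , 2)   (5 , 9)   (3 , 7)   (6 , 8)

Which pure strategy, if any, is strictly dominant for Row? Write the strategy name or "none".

Z vs W: L: 5>1, CL: 5>4, CR: 3>1, R: 6>0.
Z vs X: L: 5>1, CL: 5>4, CR: 3>2, R: 6>0.
Z vs Y: L: 5>1, CL: 5>4, CR: 3>2, R: 6>3.
Z strictly beats every other strategy against every opponent action, so it is strictly dominant.

Z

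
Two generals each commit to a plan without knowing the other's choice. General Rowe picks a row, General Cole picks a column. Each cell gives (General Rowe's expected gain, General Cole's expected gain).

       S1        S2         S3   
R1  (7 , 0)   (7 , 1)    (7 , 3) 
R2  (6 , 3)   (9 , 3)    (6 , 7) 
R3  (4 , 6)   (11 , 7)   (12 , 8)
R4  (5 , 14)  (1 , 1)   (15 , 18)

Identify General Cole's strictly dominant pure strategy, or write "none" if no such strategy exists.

S3

S3 vs S1: R1: 3>0, R2: 7>3, R3: 8>6, R4: 18>14.
S3 vs S2: R1: 3>1, R2: 7>3, R3: 8>7, R4: 18>1.
S3 strictly beats every other strategy against every opponent action, so it is strictly dominant.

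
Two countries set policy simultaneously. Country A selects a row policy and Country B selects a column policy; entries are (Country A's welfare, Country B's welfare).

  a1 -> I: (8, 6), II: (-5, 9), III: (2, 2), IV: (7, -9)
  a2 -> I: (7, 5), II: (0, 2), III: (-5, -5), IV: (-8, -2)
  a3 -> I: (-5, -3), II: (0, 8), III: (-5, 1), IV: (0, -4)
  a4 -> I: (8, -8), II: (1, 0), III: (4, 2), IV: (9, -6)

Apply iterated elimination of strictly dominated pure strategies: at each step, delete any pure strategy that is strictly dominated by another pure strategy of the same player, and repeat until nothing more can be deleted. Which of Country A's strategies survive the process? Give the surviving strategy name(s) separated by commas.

a4

For Country A, a4 strictly dominates a2 on the remaining columns (I: 8>7, II: 1>0, III: 4>-5, IV: 9>-8); eliminate a2.
Row a3 is eliminated: a4 beats it against every remaining column (I: 8>-5, II: 1>0, III: 4>-5, IV: 9>0).
Country B's strategy I is strictly dominated by II (a1: 9>6, a4: 0>-8) and is removed.
Row a1 is eliminated: a4 beats it against every remaining column (II: 1>-5, III: 4>2, IV: 9>7).
Country B's strategy II is strictly dominated by III (a4: 2>0) and is removed.
For Country B, III strictly dominates IV on the remaining rows (a4: 2>-6); eliminate IV.
Among the remaining strategies, none is strictly dominated by another pure strategy of the same player, so the elimination stops.
Surviving strategies — Country A: {a4}; Country B: {III}.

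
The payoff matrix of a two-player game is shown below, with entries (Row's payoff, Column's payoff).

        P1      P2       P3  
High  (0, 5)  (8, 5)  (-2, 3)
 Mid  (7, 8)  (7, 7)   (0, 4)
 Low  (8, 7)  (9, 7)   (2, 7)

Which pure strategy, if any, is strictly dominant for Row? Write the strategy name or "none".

Low

Low vs High: P1: 8>0, P2: 9>8, P3: 2>-2.
Low vs Mid: P1: 8>7, P2: 9>7, P3: 2>0.
Low strictly beats every other strategy against every opponent action, so it is strictly dominant.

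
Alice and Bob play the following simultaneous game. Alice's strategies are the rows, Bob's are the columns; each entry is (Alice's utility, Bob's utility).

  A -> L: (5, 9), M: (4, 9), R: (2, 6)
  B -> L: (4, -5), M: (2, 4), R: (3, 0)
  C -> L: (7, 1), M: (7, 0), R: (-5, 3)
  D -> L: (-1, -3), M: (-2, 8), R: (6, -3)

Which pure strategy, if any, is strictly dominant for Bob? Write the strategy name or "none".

L fails to dominate M at A (9=9).
M fails to dominate L at A (9=9).
R fails to dominate L at A (6<9).
No single strategy dominates all the others.

none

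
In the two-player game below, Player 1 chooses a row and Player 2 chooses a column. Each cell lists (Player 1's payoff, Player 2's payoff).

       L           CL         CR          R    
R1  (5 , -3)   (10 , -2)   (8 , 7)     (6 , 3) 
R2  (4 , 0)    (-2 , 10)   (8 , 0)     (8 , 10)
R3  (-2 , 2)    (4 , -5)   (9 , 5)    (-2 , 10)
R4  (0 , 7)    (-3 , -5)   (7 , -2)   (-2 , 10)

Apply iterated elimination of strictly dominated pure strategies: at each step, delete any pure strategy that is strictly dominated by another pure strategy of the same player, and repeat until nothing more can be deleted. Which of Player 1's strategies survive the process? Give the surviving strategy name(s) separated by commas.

R1, R2, R3

For Player 1, R1 strictly dominates R4 on the remaining columns (L: 5>0, CL: 10>-3, CR: 8>7, R: 6>-2); eliminate R4.
Column L is eliminated: R beats it against every remaining row (R1: 3>-3, R2: 10>0, R3: 10>2).
Among the remaining strategies, none is strictly dominated by another pure strategy of the same player, so the elimination stops.
Surviving strategies — Player 1: {R1, R2, R3}; Player 2: {CL, CR, R}.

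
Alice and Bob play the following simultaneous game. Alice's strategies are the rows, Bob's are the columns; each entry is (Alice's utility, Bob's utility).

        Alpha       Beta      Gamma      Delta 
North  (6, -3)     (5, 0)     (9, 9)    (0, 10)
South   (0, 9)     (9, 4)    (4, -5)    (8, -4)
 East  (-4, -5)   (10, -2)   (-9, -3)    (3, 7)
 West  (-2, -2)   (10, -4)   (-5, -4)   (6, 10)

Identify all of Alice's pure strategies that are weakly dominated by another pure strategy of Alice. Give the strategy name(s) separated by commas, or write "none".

North: no other strategy beats it everywhere (South at Alpha (6>0); East at Alpha (6>-4); West at Alpha (6>-2)).
South is not dominated — it holds its own against North at Beta (9>5); East at Alpha (0>-4); West at Alpha (0>-2).
West weakly dominates East — Alpha: -2>-4, Beta: 10=10, Gamma: -5>-9, Delta: 6>3.
West: no other strategy beats it everywhere (North at Beta (10>5); South at Beta (10>9); East at Alpha (-2>-4)).

East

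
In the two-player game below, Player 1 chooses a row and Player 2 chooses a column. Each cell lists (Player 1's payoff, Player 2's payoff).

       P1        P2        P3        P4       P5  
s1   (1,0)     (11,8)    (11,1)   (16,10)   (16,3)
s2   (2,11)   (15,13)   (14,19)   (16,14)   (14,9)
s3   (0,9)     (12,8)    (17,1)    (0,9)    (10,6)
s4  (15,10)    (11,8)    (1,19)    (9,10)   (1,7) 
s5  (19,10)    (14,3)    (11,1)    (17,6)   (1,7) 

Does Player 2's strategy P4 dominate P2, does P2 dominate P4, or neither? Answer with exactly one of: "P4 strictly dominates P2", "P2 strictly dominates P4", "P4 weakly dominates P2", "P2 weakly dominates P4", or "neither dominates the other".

Compare P4 to P2 across each choice by Player 1: s1: 10>8, s2: 14>13, s3: 9>8, s4: 10>8, s5: 6>3.
P4 gives a strictly higher payoff against each choice by Player 1, so P4 strictly dominates P2.

P4 strictly dominates P2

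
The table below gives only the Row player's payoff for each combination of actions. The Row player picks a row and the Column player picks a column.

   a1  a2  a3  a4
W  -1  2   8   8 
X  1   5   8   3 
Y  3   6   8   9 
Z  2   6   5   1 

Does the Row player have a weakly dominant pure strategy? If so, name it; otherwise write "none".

Y vs W: a1: 3>-1, a2: 6>2, a3: 8=8, a4: 9>8.
Y vs X: a1: 3>1, a2: 6>5, a3: 8=8, a4: 9>3.
Y vs Z: a1: 3>2, a2: 6=6, a3: 8>5, a4: 9>1.
Y is at least as good as every other strategy against every opponent action, so it is weakly dominant.

Y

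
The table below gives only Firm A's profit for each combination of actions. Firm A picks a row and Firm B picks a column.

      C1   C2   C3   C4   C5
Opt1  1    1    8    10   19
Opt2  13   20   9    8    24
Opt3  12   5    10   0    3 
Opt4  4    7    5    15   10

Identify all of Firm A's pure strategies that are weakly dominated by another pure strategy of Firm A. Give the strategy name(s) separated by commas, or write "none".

Opt1 is not dominated — it holds its own against Opt2 at C4 (10>8); Opt3 at C4 (10>0); Opt4 at C3 (8>5).
Opt2 is not dominated — it holds its own against Opt1 at C1 (13>1); Opt3 at C1 (13>12); Opt4 at C1 (13>4).
Opt3 is not dominated — it holds its own against Opt1 at C1 (12>1); Opt2 at C3 (10>9); Opt4 at C1 (12>4).
Nothing dominates Opt4: Opt1 at C1 (4>1); Opt2 at C4 (15>8); Opt3 at C2 (7>5).

none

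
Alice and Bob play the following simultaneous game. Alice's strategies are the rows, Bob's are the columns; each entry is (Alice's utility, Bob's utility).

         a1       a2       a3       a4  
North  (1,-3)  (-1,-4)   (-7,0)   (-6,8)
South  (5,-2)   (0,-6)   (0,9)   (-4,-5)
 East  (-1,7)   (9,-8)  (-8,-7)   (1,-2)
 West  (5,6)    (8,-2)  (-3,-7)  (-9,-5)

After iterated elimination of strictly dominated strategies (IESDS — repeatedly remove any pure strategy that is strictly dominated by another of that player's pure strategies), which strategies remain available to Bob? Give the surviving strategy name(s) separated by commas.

a1, a3

Alice's strategy North is strictly dominated by South (a1: 5>1, a2: 0>-1, a3: 0>-7, a4: -4>-6) and is removed.
For Bob, a1 strictly dominates a2 on the remaining rows (South: -2>-6, East: 7>-8, West: 6>-2); eliminate a2.
For Bob, a1 strictly dominates a4 on the remaining rows (South: -2>-5, East: 7>-2, West: 6>-5); eliminate a4.
Row East is eliminated: South beats it against every remaining column (a1: 5>-1, a3: 0>-8).
Among the remaining strategies, none is strictly dominated by another pure strategy of the same player, so the elimination stops.
Surviving strategies — Alice: {South, West}; Bob: {a1, a3}.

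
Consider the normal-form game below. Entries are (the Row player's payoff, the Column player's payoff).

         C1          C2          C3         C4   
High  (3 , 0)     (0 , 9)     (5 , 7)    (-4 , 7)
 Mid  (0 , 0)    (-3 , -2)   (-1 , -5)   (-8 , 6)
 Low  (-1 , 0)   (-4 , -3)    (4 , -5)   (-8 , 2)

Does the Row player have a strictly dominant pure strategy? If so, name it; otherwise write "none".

High

High vs Mid: C1: 3>0, C2: 0>-3, C3: 5>-1, C4: -4>-8.
High vs Low: C1: 3>-1, C2: 0>-4, C3: 5>4, C4: -4>-8.
High strictly beats every other strategy against every opponent action, so it is strictly dominant.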